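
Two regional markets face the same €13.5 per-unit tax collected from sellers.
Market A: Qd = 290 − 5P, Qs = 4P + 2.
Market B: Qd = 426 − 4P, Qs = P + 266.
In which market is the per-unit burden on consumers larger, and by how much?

Market A, by €3.3.

Market A: pre-tax P* = €32, Q* = 130; post-tax Q = 100; per-unit burden on consumers = €6.
Market B: pre-tax P* = €32, Q* = 298; post-tax Q = 287.2; per-unit burden on consumers = €2.7.
Difference: €6 vs €2.7 → market A is larger by €3.3.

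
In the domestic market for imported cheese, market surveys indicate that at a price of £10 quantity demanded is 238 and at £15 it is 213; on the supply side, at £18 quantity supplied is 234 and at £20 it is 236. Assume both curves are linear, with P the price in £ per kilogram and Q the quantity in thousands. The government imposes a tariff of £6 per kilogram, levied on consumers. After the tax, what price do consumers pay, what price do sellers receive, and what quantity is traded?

Consumers pay £13; sellers receive £7; quantity = 223.

Demand slope: (213 − 238)/(15 − 10) = -5, so Qd = 288 − 5P.
Supply slope: (236 − 234)/(20 − 18) = 1, so Qs = P + 216.
Without the tax, 288 − 5P = P + 216 gives 6P = 72, so P* = £12 and Q* = 228.
With the tax collected from consumers, demand (in seller-price terms) shifts: Qd = 288 − 5(P + 6).
New equilibrium: consumers pay £13, sellers receive £7, Q = 223. (Wedge: Pb − Ps = 6.)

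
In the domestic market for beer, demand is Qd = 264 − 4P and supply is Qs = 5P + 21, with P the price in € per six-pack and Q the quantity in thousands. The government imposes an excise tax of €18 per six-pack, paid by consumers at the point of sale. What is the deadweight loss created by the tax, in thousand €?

Without the tax, 264 − 4P = 5P + 21 gives 9P = 243, so P* = €27 and Q* = 156.
With the tax collected from consumers, demand (in seller-price terms) shifts: Qd = 264 − 4(P + 18).
New equilibrium: consumers pay €37, producers receive €19, Q = 116. (Wedge: Pb − Ps = 18.)
Quantity falls by |ΔQ| = |156 − 116| = 40.
DWL = ½ · t · |ΔQ| = ½ · 18 · 40 = €360.

Deadweight loss = €360 thousand.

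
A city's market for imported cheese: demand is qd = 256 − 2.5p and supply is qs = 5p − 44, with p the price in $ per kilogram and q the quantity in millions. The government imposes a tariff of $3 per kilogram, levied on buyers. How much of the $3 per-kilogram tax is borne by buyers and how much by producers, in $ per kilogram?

Before the tax: set 256 − 2.5p = 5p − 44 → p* = $40, q* = 156.
With the tax collected from buyers, demand (in seller-price terms) shifts: qd = 256 − 2.5(p + 3).
New equilibrium: buyers pay $42, producers receive $39, q = 151. (Wedge: pb − ps = 3.)
Burden on buyers: $2; on producers: $1. (They sum to $3.)
The less price-elastic side of the market bears the larger share of a per-unit tax.

Buyers bear $2 per kilogram; producers bear $1 per kilogram.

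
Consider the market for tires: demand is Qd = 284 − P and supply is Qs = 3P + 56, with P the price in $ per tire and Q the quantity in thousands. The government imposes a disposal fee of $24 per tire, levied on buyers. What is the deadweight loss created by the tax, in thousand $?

Deadweight loss = $216 thousand.

Before the tax: set 284 − P = 3P + 56 → P* = $57, Q* = 227.
With the tax collected from buyers, demand (in seller-price terms) shifts: Qd = 284 − (P + 24).
New equilibrium: buyers pay $75, suppliers receive $51, Q = 209. (Wedge: Pb − Ps = 24.)
Quantity falls by |ΔQ| = |227 − 209| = 18.
DWL = ½ · t · |ΔQ| = ½ · 24 · 18 = $216.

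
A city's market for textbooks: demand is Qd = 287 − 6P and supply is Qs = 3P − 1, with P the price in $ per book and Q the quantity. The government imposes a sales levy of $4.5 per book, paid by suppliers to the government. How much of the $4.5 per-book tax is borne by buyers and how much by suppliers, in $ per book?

Buyers bear $1.5 per book; suppliers bear $3 per book.

Before the tax: set 287 − 6P = 3P − 1 → P* = $32, Q* = 95.
With the tax collected from suppliers, supply shifts: Qs = 3(P − 4.5) − 1.
New equilibrium: buyers pay $33.5, suppliers receive $29, Q = 86. (Wedge: Pb − Ps = 4.5.)
Burden on buyers: $1.5; on suppliers: $3. (They sum to $4.5.)
The less price-elastic side of the market bears the larger share of a per-unit tax.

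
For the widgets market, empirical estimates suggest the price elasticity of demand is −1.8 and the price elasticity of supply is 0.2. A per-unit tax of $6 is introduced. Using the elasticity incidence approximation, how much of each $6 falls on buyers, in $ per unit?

Buyers bear ≈ $0.6 per unit.

Incidence ratio: buyers' share ≈ εs / (εs + |εd|) = 0.2 / (0.2 + 1.8) = 0.1.
So buyers bear ≈ 0.1 × $6 = $0.6; suppliers bear $5.4.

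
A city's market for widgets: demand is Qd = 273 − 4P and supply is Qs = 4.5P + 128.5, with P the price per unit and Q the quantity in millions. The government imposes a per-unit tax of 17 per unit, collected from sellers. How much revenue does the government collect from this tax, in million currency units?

Without the tax, 273 − 4P = 4.5P + 128.5 gives 8.5P = 144.5, so P* = 17 and Q* = 205.
With the tax collected from sellers, supply shifts: Qs = 4.5(P − 17) + 128.5.
Solving gives Q = 169 with consumers paying 26 and sellers receiving 9 (the 17 wedge).
Revenue = t · Q = 17 · 169 = 2873.

Tax revenue = 2873 million.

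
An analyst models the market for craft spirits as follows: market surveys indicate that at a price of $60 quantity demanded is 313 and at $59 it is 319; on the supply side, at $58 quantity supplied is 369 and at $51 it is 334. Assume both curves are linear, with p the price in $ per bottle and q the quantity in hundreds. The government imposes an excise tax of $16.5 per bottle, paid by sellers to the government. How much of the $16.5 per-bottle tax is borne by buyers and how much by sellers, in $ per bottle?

Demand slope: (319 − 313)/(59 − 60) = -6, so qd = 673 − 6p.
Supply slope: (334 − 369)/(51 − 58) = 5, so qs = 5p + 79.
Without the tax, 673 − 6p = 5p + 79 gives 11p = 594, so p* = $54 and q* = 349.
With the tax collected from sellers, supply shifts: qs = 5(p − 16.5) + 79.
New equilibrium: buyers pay $61.5, sellers receive $45, q = 304. (Wedge: pb − ps = 16.5.)
Burden on buyers: $7.5; on sellers: $9. (They sum to $16.5.)
The less price-elastic side of the market bears the larger share of a per-unit tax.

Buyers bear $7.5 per bottle; sellers bear $9 per bottle.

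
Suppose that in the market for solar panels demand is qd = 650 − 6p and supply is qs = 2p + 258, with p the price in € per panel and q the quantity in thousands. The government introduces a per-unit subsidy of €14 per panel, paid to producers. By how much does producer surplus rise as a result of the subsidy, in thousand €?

Producer surplus rises by €3848.25 thousand.

Without the subsidy, 650 − 6p = 2p + 258 gives 8p = 392, so p* = €49 and q* = 356.
With a per-unit subsidy paid to producers, each receives p + 14 per unit sold, so supply becomes qs = 2(p + 14) + 258.
New equilibrium: buyers pay €45.5, producers receive €59.5, q = 377. (Wedge: pb − ps = −14.)
ΔPS is the trapezoid between Q = 377 and Q = 356 of height €10.5: ½ · (356 + 377) · 10.5 = €3848.25.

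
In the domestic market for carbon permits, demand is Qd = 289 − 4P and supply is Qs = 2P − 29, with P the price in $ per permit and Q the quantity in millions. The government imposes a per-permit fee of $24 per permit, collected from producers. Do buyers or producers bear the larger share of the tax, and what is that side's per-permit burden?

Without the tax, 289 − 4P = 2P − 29 gives 6P = 318, so P* = $53 and Q* = 77.
With the tax collected from producers, supply shifts: Qs = 2(P − 24) − 29.
Solving gives Q = 45 with buyers paying $61 and producers receiving $37 (the $24 wedge).
Per-permit burden: buyers $8, producers $16.
Producers take the larger share because supply is less price-elastic here (demand slope 4 vs supply slope 2).
The less price-elastic side of the market bears the larger share of a per-unit tax.

Producers bear the larger share: $16 per permit.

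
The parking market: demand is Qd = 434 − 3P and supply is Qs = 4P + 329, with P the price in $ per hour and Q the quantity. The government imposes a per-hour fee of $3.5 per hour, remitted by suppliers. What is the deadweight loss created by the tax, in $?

Before the tax: set 434 − 3P = 4P + 329 → P* = $15, Q* = 389.
With the tax collected from suppliers, supply shifts: Qs = 4(P − 3.5) + 329.
Solving gives Q = 383 with consumers paying $17 and suppliers receiving $13.5 (the $3.5 wedge).
Quantity falls by |ΔQ| = |389 − 383| = 6.
DWL = ½ · t · |ΔQ| = ½ · 3.5 · 6 = $10.5.

Deadweight loss = $10.5.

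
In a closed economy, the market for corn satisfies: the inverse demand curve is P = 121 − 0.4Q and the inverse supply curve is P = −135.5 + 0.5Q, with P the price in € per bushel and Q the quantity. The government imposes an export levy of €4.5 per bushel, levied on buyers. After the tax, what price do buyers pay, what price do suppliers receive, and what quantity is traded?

Inverting to Q(P) form: Qd = 302.5 − 2.5P; Qs = 2P + 271.
Before the tax: set 302.5 − 2.5P = 2P + 271 → P* = €7, Q* = 285.
With the tax collected from buyers, demand (in seller-price terms) shifts: Qd = 302.5 − 2.5(P + 4.5).
Solving gives Q = 280 with buyers paying €9 and suppliers receiving €4.5 (the €4.5 wedge).
The less price-elastic side of the market bears the larger share of a per-unit tax.

Buyers pay €9; suppliers receive €4.5; quantity = 280.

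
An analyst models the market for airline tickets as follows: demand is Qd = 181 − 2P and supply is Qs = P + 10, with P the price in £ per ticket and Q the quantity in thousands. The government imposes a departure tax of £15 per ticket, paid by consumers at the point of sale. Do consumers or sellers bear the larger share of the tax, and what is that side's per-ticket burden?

Sellers bear the larger share: £10 per ticket.

Before the tax: set 181 − 2P = P + 10 → P* = £57, Q* = 67.
With the tax collected from consumers, demand (in seller-price terms) shifts: Qd = 181 − 2(P + 15).
New equilibrium: consumers pay £62, sellers receive £47, Q = 57. (Wedge: Pb − Ps = 15.)
Per-ticket burden: consumers £5, sellers £10.
Sellers take the larger share because supply is less price-elastic here (demand slope 2 vs supply slope 1).
The less price-elastic side of the market bears the larger share of a per-unit tax.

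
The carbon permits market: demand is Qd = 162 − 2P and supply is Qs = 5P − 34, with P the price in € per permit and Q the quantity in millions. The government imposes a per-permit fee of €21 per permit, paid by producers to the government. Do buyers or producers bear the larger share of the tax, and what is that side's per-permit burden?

Before the tax: set 162 − 2P = 5P − 34 → P* = €28, Q* = 106.
With the tax collected from producers, supply shifts: Qs = 5(P − 21) − 34.
New equilibrium: buyers pay €43, producers receive €22, Q = 76. (Wedge: Pb − Ps = 21.)
Per-permit burden: buyers €15, producers €6.
Buyers take the larger share because demand is less price-elastic here (demand slope 2 vs supply slope 5).
The less price-elastic side of the market bears the larger share of a per-unit tax.

Buyers bear the larger share: €15 per permit.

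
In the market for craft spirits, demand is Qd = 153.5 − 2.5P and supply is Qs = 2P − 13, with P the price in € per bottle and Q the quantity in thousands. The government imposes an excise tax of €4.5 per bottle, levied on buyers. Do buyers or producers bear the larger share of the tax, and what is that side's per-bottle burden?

Before the tax: set 153.5 − 2.5P = 2P − 13 → P* = €37, Q* = 61.
With the tax collected from buyers, demand (in seller-price terms) shifts: Qd = 153.5 − 2.5(P + 4.5).
Solving gives Q = 56 with buyers paying €39 and producers receiving €34.5 (the €4.5 wedge).
Per-bottle burden: buyers €2, producers €2.5.
Producers take the larger share because supply is less price-elastic here (demand slope 2.5 vs supply slope 2).
The less price-elastic side of the market bears the larger share of a per-unit tax.

Producers bear the larger share: €2.5 per bottle.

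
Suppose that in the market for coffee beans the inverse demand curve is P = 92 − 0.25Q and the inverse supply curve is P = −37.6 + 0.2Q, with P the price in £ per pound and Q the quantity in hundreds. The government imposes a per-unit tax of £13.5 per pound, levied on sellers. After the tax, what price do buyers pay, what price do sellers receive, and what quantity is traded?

Buyers pay £27.5; sellers receive £14; quantity = 258.

Rewrite in direct form: Qd = 368 − 4P and Qs = 5P + 188.
Without the tax, 368 − 4P = 5P + 188 gives 9P = 180, so P* = £20 and Q* = 288.
With the tax collected from sellers, supply shifts: Qs = 5(P − 13.5) + 188.
New equilibrium: buyers pay £27.5, sellers receive £14, Q = 258. (Wedge: Pb − Ps = 13.5.)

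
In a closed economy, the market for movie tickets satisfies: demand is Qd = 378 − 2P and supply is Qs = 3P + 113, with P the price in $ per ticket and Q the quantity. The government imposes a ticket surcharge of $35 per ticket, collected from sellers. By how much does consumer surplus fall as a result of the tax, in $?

Consumer surplus falls by $5271.

Without the tax, 378 − 2P = 3P + 113 gives 5P = 265, so P* = $53 and Q* = 272.
With the tax collected from sellers, supply shifts: Qs = 3(P − 35) + 113.
New equilibrium: consumers pay $74, sellers receive $39, Q = 230. (Wedge: Pb − Ps = 35.)
ΔCS is the trapezoid between Q = 230 and Q = 272 of height $21: ½ · (272 + 230) · 21 = $5271.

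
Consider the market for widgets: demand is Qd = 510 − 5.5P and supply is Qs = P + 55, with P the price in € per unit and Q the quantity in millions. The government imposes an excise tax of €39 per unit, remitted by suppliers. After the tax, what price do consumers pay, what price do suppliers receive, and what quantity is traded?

Before the tax: set 510 − 5.5P = P + 55 → P* = €70, Q* = 125.
With the tax collected from suppliers, supply shifts: Qs = (P − 39) + 55.
Solving gives Q = 92 with consumers paying €76 and suppliers receiving €37 (the €39 wedge).

Consumers pay €76; suppliers receive €37; quantity = 92.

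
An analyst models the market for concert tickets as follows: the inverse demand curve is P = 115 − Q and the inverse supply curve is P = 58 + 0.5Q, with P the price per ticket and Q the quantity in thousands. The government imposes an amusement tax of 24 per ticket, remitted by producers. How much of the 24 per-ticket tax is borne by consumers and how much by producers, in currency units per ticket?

Consumers bear 16 per ticket; producers bear 8 per ticket.

Rewrite in direct form: Qd = 115 − P and Qs = 2P − 116.
Without the tax, 115 − P = 2P − 116 gives 3P = 231, so P* = 77 and Q* = 38.
With the tax collected from producers, supply shifts: Qs = 2(P − 24) − 116.
Solving gives Q = 22 with consumers paying 93 and producers receiving 69 (the 24 wedge).
Burden on consumers: 16; on producers: 8. (They sum to 24.)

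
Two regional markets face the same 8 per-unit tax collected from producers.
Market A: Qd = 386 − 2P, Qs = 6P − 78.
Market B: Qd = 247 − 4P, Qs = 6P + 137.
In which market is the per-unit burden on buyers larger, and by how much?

Market A: pre-tax P* = 58, Q* = 270; post-tax Q = 258; per-unit burden on buyers = 6.
Market B: pre-tax P* = 11, Q* = 203; post-tax Q = 183.8; per-unit burden on buyers = 4.8.
Difference: 6 vs 4.8 → market A is larger by 1.2.

Market A, by 1.2.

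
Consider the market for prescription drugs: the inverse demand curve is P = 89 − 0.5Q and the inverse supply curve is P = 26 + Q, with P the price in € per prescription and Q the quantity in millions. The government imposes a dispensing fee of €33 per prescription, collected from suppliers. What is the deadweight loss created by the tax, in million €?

Deadweight loss = €363 million.

Inverting to Q(P) form: Qd = 178 − 2P; Qs = P − 26.
Before the tax: set 178 − 2P = P − 26 → P* = €68, Q* = 42.
With the tax collected from suppliers, supply shifts: Qs = (P − 33) − 26.
Solving gives Q = 20 with consumers paying €79 and suppliers receiving €46 (the €33 wedge).
Quantity falls by |ΔQ| = |42 − 20| = 22.
DWL = ½ · t · |ΔQ| = ½ · 33 · 22 = €363.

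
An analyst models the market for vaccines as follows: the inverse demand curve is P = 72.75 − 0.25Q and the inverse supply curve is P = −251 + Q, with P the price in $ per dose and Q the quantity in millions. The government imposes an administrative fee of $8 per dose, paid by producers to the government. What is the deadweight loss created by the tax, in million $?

Rewrite in direct form: Qd = 291 − 4P and Qs = P + 251.
Before the tax: set 291 − 4P = P + 251 → P* = $8, Q* = 259.
With the tax collected from producers, supply shifts: Qs = (P − 8) + 251.
Solving gives Q = 252.6 with buyers paying $9.6 and producers receiving $1.6 (the $8 wedge).
Quantity falls by |ΔQ| = |259 − 252.6| = 6.4.
DWL = ½ · t · |ΔQ| = ½ · 8 · 6.4 = $25.6.

Deadweight loss = $25.6 million.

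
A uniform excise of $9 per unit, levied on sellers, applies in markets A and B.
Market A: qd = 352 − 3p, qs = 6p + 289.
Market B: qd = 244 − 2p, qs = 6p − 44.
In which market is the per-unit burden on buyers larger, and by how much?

Market A: pre-tax p* = $7, q* = 331; post-tax q = 313; per-unit burden on buyers = $6.
Market B: pre-tax p* = $36, q* = 172; post-tax q = 158.5; per-unit burden on buyers = $6.75.
Difference: $6 vs $6.75 → market B is larger by $0.75.

Market B, by $0.75.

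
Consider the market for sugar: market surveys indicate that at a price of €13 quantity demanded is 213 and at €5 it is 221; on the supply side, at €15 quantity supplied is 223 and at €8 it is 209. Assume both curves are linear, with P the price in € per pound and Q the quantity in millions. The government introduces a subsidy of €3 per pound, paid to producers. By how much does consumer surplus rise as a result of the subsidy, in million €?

Consumer surplus rises by €432 million.

Demand slope: (221 − 213)/(5 − 13) = -1, so Qd = 226 − P.
Supply slope: (209 − 223)/(8 − 15) = 2, so Qs = 2P + 193.
Without the subsidy, 226 − P = 2P + 193 gives 3P = 33, so P* = €11 and Q* = 215.
With a per-unit subsidy paid to producers, each receives P + 3 per unit sold, so supply becomes Qs = 2(P + 3) + 193.
Solving gives Q = 217 with buyers paying €9 and producers receiving €12 (the €3 wedge).
ΔCS is the trapezoid between Q = 217 and Q = 215 of height €2: ½ · (215 + 217) · 2 = €432.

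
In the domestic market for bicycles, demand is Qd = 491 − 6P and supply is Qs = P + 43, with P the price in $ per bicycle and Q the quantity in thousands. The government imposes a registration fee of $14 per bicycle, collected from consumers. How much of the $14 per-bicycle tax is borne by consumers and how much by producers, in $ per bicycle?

Before the tax: set 491 − 6P = P + 43 → P* = $64, Q* = 107.
With the tax collected from consumers, demand (in seller-price terms) shifts: Qd = 491 − 6(P + 14).
New equilibrium: consumers pay $66, producers receive $52, Q = 95. (Wedge: Pb − Ps = 14.)
Burden on consumers: $2; on producers: $12. (They sum to $14.)

Consumers bear $2 per bicycle; producers bear $12 per bicycle.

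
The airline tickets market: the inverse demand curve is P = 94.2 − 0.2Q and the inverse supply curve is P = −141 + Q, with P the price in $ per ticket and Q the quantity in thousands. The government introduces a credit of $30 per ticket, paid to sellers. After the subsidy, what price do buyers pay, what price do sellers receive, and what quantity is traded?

Buyers pay $50; sellers receive $80; quantity = 221.

Inverting to Q(P) form: Qd = 471 − 5P; Qs = P + 141.
Without the subsidy, 471 − 5P = P + 141 gives 6P = 330, so P* = $55 and Q* = 196.
With a per-unit subsidy paid to sellers, each receives P + 30 per unit sold, so supply becomes Qs = (P + 30) + 141.
New equilibrium: buyers pay $50, sellers receive $80, Q = 221. (Wedge: Pb − Ps = −30.)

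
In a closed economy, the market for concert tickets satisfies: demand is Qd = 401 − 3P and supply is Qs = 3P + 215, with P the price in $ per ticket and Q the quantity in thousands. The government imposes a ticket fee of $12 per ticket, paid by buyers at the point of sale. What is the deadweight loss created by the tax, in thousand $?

Deadweight loss = $108 thousand.

Without the tax, 401 − 3P = 3P + 215 gives 6P = 186, so P* = $31 and Q* = 308.
With the tax collected from buyers, demand (in seller-price terms) shifts: Qd = 401 − 3(P + 12).
Solving gives Q = 290 with buyers paying $37 and suppliers receiving $25 (the $12 wedge).
Quantity falls by |ΔQ| = |308 − 290| = 18.
DWL = ½ · t · |ΔQ| = ½ · 12 · 18 = $108.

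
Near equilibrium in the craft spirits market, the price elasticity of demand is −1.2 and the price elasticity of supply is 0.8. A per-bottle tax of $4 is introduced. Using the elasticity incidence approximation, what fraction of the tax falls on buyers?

Buyers' share ≈ 0.4.

Incidence ratio: buyers' share ≈ εs / (εs + |εd|) = 0.8 / (0.8 + 1.2) = 0.4.
Supply is the less elastic side, so buyers bear the smaller share.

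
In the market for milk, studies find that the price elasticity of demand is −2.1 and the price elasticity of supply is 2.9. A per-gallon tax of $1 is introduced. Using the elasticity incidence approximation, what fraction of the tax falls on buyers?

Buyers' share ≈ 0.58.

Incidence ratio: buyers' share ≈ εs / (εs + |εd|) = 2.9 / (2.9 + 2.1) = 0.58.
Supply is the more elastic side, so buyers bear the larger share.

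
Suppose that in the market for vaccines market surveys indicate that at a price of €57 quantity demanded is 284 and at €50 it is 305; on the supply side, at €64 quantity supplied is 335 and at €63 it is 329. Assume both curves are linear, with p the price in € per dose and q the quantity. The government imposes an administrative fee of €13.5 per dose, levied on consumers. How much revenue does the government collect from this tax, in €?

Demand slope: (305 − 284)/(50 − 57) = -3, so qd = 455 − 3p.
Supply slope: (329 − 335)/(63 − 64) = 6, so qs = 6p − 49.
Without the tax, 455 − 3p = 6p − 49 gives 9p = 504, so p* = €56 and q* = 287.
With the tax collected from consumers, demand (in seller-price terms) shifts: qd = 455 − 3(p + 13.5).
Solving gives q = 260 with consumers paying €65 and sellers receiving €51.5 (the €13.5 wedge).
Revenue = t · Q = 13.5 · 260 = €3510.

Tax revenue = €3510.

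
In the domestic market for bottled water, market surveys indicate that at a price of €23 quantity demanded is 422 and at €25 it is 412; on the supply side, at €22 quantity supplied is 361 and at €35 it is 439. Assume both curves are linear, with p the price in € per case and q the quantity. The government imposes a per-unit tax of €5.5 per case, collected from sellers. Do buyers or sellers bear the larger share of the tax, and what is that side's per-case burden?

Buyers bear the larger share: €3 per case.

Demand slope: (412 − 422)/(25 − 23) = -5, so qd = 537 − 5p.
Supply slope: (439 − 361)/(35 − 22) = 6, so qs = 6p + 229.
Without the tax, 537 − 5p = 6p + 229 gives 11p = 308, so p* = €28 and q* = 397.
With the tax collected from sellers, supply shifts: qs = 6(p − 5.5) + 229.
New equilibrium: buyers pay €31, sellers receive €25.5, q = 382. (Wedge: pb − ps = 5.5.)
Per-case burden: buyers €3, sellers €2.5.
Buyers take the larger share because demand is less price-elastic here (demand slope 5 vs supply slope 6).
The less price-elastic side of the market bears the larger share of a per-unit tax.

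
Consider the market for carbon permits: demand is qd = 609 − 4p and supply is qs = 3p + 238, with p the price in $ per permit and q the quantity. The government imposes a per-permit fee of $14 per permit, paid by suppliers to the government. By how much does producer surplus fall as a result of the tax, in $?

Without the tax, 609 − 4p = 3p + 238 gives 7p = 371, so p* = $53 and q* = 397.
With the tax collected from suppliers, supply shifts: qs = 3(p − 14) + 238.
Solving gives q = 373 with buyers paying $59 and suppliers receiving $45 (the $14 wedge).
ΔPS is the trapezoid between Q = 373 and Q = 397 of height $8: ½ · (397 + 373) · 8 = $3080.

Producer surplus falls by $3080.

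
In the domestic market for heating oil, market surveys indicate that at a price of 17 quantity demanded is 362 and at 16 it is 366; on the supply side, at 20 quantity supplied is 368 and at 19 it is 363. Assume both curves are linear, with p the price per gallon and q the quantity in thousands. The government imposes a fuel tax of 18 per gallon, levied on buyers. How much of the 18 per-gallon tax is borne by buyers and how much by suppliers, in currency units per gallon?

Buyers bear 10 per gallon; suppliers bear 8 per gallon.

Demand slope: (366 − 362)/(16 − 17) = -4, so qd = 430 − 4p.
Supply slope: (363 − 368)/(19 − 20) = 5, so qs = 5p + 268.
Without the tax, 430 − 4p = 5p + 268 gives 9p = 162, so p* = 18 and q* = 358.
With the tax collected from buyers, demand (in seller-price terms) shifts: qd = 430 − 4(p + 18).
New equilibrium: buyers pay 28, suppliers receive 10, q = 318. (Wedge: pb − ps = 18.)
Burden on buyers: 10; on suppliers: 8. (They sum to 18.)
The less price-elastic side of the market bears the larger share of a per-unit tax.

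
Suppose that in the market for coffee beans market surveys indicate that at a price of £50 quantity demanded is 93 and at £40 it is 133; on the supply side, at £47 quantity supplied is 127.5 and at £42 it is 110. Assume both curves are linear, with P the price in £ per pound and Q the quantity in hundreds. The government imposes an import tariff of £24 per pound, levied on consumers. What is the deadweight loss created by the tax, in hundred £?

Demand slope: (133 − 93)/(40 − 50) = -4, so Qd = 293 − 4P.
Supply slope: (110 − 127.5)/(42 − 47) = 3.5, so Qs = 3.5P − 37.
Before the tax: set 293 − 4P = 3.5P − 37 → P* = £44, Q* = 117.
With the tax collected from consumers, demand (in seller-price terms) shifts: Qd = 293 − 4(P + 24).
Solving gives Q = 72.2 with consumers paying £55.2 and suppliers receiving £31.2 (the £24 wedge).
Quantity falls by |ΔQ| = |117 − 72.2| = 44.8.
DWL = ½ · t · |ΔQ| = ½ · 24 · 44.8 = £537.6.

Deadweight loss = £537.6 hundred.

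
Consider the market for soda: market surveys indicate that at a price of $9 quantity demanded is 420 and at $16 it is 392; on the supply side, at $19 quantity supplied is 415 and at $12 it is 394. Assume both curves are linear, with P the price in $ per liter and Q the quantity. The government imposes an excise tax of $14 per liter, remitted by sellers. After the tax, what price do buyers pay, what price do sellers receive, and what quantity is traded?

Buyers pay $20; sellers receive $6; quantity = 376.

Demand slope: (392 − 420)/(16 − 9) = -4, so Qd = 456 − 4P.
Supply slope: (394 − 415)/(12 − 19) = 3, so Qs = 3P + 358.
Before the tax: set 456 − 4P = 3P + 358 → P* = $14, Q* = 400.
With the tax collected from sellers, supply shifts: Qs = 3(P − 14) + 358.
New equilibrium: buyers pay $20, sellers receive $6, Q = 376. (Wedge: Pb − Ps = 14.)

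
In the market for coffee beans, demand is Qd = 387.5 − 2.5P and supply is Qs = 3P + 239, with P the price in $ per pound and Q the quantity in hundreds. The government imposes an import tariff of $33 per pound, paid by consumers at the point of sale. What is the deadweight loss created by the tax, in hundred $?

Before the tax: set 387.5 − 2.5P = 3P + 239 → P* = $27, Q* = 320.
With the tax collected from consumers, demand (in seller-price terms) shifts: Qd = 387.5 − 2.5(P + 33).
New equilibrium: consumers pay $45, sellers receive $12, Q = 275. (Wedge: Pb − Ps = 33.)
Quantity falls by |ΔQ| = |320 − 275| = 45.
DWL = ½ · t · |ΔQ| = ½ · 33 · 45 = $742.5.

Deadweight loss = $742.5 hundred.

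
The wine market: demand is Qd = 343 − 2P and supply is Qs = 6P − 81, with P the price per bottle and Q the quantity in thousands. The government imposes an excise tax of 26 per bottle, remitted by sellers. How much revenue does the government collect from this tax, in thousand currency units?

Tax revenue = 5148 thousand.

Before the tax: set 343 − 2P = 6P − 81 → P* = 53, Q* = 237.
With the tax collected from sellers, supply shifts: Qs = 6(P − 26) − 81.
Solving gives Q = 198 with consumers paying 72.5 and sellers receiving 46.5 (the 26 wedge).
Revenue = t · Q = 26 · 198 = 5148.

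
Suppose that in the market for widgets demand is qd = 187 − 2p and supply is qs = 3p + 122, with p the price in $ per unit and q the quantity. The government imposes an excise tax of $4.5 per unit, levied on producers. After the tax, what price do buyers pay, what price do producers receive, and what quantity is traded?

Without the tax, 187 − 2p = 3p + 122 gives 5p = 65, so p* = $13 and q* = 161.
With the tax collected from producers, supply shifts: qs = 3(p − 4.5) + 122.
Solving gives q = 155.6 with buyers paying $15.7 and producers receiving $11.2 (the $4.5 wedge).

Buyers pay $15.7; producers receive $11.2; quantity = 155.6.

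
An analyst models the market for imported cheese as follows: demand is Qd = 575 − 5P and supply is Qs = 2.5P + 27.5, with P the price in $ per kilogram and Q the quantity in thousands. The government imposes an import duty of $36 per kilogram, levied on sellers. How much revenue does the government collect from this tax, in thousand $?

Before the tax: set 575 − 5P = 2.5P + 27.5 → P* = $73, Q* = 210.
With the tax collected from sellers, supply shifts: Qs = 2.5(P − 36) + 27.5.
Solving gives Q = 150 with buyers paying $85 and sellers receiving $49 (the $36 wedge).
Revenue = t · Q = 36 · 150 = $5400.

Tax revenue = $5400 thousand.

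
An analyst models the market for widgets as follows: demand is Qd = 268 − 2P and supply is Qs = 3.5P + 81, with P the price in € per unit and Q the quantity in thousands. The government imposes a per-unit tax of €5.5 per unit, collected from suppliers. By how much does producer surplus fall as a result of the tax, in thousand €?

Producer surplus falls by €393 thousand.

Before the tax: set 268 − 2P = 3.5P + 81 → P* = €34, Q* = 200.
With the tax collected from suppliers, supply shifts: Qs = 3.5(P − 5.5) + 81.
New equilibrium: consumers pay €37.5, suppliers receive €32, Q = 193. (Wedge: Pb − Ps = 5.5.)
ΔPS is the trapezoid between Q = 193 and Q = 200 of height €2: ½ · (200 + 193) · 2 = €393.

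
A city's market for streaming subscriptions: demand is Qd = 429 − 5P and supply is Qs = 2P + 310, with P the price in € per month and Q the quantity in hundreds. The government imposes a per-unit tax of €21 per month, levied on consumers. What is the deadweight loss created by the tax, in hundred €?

Before the tax: set 429 − 5P = 2P + 310 → P* = €17, Q* = 344.
With the tax collected from consumers, demand (in seller-price terms) shifts: Qd = 429 − 5(P + 21).
New equilibrium: consumers pay €23, suppliers receive €2, Q = 314. (Wedge: Pb − Ps = 21.)
Quantity falls by |ΔQ| = |344 − 314| = 30.
DWL = ½ · t · |ΔQ| = ½ · 21 · 30 = €315.

Deadweight loss = €315 hundred.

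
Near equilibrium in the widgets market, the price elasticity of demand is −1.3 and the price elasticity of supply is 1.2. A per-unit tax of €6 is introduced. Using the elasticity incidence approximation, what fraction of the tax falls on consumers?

Consumers' share ≈ 0.48.

Incidence ratio: consumers' share ≈ εs / (εs + |εd|) = 1.2 / (1.2 + 1.3) = 0.48.
Supply is the less elastic side, so consumers bear the smaller share.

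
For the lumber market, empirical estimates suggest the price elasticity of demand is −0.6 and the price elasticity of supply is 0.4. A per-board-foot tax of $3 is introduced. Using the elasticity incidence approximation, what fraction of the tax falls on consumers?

Incidence ratio: consumers' share ≈ εs / (εs + |εd|) = 0.4 / (0.4 + 0.6) = 0.4.
Supply is the less elastic side, so consumers bear the smaller share.

Consumers' share ≈ 0.4.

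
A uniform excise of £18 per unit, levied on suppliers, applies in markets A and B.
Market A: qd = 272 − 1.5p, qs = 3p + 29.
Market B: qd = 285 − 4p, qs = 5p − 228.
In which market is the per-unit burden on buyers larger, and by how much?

Market A: pre-tax p* = £54, q* = 191; post-tax q = 173; per-unit burden on buyers = £12.
Market B: pre-tax p* = £57, q* = 57; post-tax q = 17; per-unit burden on buyers = £10.
Difference: £12 vs £10 → market A is larger by £2.

Market A, by £2.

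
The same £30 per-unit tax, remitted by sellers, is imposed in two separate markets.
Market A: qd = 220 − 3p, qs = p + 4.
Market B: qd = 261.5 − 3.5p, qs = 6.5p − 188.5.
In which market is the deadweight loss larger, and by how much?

Market A: pre-tax p* = £54, q* = 58; post-tax q = 35.5; deadweight loss = £337.5.
Market B: pre-tax p* = £45, q* = 104; post-tax q = 35.75; deadweight loss = £1023.75.
Difference: £337.5 vs £1023.75 → market B is larger by £686.25.

Market B, by £686.25.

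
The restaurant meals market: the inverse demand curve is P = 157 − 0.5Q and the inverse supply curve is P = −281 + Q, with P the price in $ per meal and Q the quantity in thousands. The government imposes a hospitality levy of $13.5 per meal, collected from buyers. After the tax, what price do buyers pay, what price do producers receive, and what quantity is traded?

Buyers pay $15.5; producers receive $2; quantity = 283.

Inverting to Q(P) form: Qd = 314 − 2P; Qs = P + 281.
Before the tax: set 314 − 2P = P + 281 → P* = $11, Q* = 292.
With the tax collected from buyers, demand (in seller-price terms) shifts: Qd = 314 − 2(P + 13.5).
Solving gives Q = 283 with buyers paying $15.5 and producers receiving $2 (the $13.5 wedge).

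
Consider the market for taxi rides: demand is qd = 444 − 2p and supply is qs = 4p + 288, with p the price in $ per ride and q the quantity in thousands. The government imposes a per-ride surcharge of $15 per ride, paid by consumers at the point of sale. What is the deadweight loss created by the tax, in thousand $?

Deadweight loss = $150 thousand.

Before the tax: set 444 − 2p = 4p + 288 → p* = $26, q* = 392.
With the tax collected from consumers, demand (in seller-price terms) shifts: qd = 444 − 2(p + 15).
Solving gives q = 372 with consumers paying $36 and suppliers receiving $21 (the $15 wedge).
Quantity falls by |ΔQ| = |392 − 372| = 20.
DWL = ½ · t · |ΔQ| = ½ · 15 · 20 = $150.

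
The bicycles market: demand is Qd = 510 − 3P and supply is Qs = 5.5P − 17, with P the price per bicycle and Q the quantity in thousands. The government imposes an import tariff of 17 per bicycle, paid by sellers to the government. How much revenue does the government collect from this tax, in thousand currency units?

Tax revenue = 4947 thousand.

Before the tax: set 510 − 3P = 5.5P − 17 → P* = 62, Q* = 324.
With the tax collected from sellers, supply shifts: Qs = 5.5(P − 17) − 17.
Solving gives Q = 291 with consumers paying 73 and sellers receiving 56 (the 17 wedge).
Revenue = t · Q = 17 · 291 = 4947.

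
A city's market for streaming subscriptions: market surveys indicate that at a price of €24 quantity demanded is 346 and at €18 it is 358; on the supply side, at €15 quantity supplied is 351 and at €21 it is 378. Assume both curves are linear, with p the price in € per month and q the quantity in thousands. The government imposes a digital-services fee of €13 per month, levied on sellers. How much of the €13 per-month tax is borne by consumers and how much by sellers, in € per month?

Demand slope: (358 − 346)/(18 − 24) = -2, so qd = 394 − 2p.
Supply slope: (378 − 351)/(21 − 15) = 4.5, so qs = 4.5p + 283.5.
Without the tax, 394 − 2p = 4.5p + 283.5 gives 6.5p = 110.5, so p* = €17 and q* = 360.
With the tax collected from sellers, supply shifts: qs = 4.5(p − 13) + 283.5.
New equilibrium: consumers pay €26, sellers receive €13, q = 342. (Wedge: pb − ps = 13.)
Burden on consumers: €9; on sellers: €4. (They sum to €13.)

Consumers bear €9 per month; sellers bear €4 per month.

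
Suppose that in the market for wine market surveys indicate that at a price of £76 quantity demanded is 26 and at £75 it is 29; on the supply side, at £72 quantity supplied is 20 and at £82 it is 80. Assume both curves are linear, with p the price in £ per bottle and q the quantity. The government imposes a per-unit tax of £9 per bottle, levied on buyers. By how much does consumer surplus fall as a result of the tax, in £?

Consumer surplus falls by £138.

Demand slope: (29 − 26)/(75 − 76) = -3, so qd = 254 − 3p.
Supply slope: (80 − 20)/(82 − 72) = 6, so qs = 6p − 412.
Without the tax, 254 − 3p = 6p − 412 gives 9p = 666, so p* = £74 and q* = 32.
With the tax collected from buyers, demand (in seller-price terms) shifts: qd = 254 − 3(p + 9).
New equilibrium: buyers pay £80, producers receive £71, q = 14. (Wedge: pb − ps = 9.)
ΔCS is the trapezoid between Q = 14 and Q = 32 of height £6: ½ · (32 + 14) · 6 = £138.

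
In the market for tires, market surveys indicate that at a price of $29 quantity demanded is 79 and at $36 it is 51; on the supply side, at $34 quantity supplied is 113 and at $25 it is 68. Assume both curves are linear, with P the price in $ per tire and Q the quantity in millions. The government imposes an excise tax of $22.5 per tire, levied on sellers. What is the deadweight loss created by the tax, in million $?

Deadweight loss = $562.5 million.

Demand slope: (51 − 79)/(36 − 29) = -4, so Qd = 195 − 4P.
Supply slope: (68 − 113)/(25 − 34) = 5, so Qs = 5P − 57.
Before the tax: set 195 − 4P = 5P − 57 → P* = $28, Q* = 83.
With the tax collected from sellers, supply shifts: Qs = 5(P − 22.5) − 57.
Solving gives Q = 33 with consumers paying $40.5 and sellers receiving $18 (the $22.5 wedge).
Quantity falls by |ΔQ| = |83 − 33| = 50.
DWL = ½ · t · |ΔQ| = ½ · 22.5 · 50 = $562.5.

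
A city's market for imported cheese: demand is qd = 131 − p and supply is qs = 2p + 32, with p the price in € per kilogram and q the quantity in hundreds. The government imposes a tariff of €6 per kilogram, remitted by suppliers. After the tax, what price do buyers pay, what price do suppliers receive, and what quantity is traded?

Buyers pay €37; suppliers receive €31; quantity = 94.

Before the tax: set 131 − p = 2p + 32 → p* = €33, q* = 98.
With the tax collected from suppliers, supply shifts: qs = 2(p − 6) + 32.
New equilibrium: buyers pay €37, suppliers receive €31, q = 94. (Wedge: pb − ps = 6.)
The less price-elastic side of the market bears the larger share of a per-unit tax.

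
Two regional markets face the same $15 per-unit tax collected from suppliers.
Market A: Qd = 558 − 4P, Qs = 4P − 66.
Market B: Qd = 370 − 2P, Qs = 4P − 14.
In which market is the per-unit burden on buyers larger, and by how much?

Market B, by $2.5.

Market A: pre-tax P* = $78, Q* = 246; post-tax Q = 216; per-unit burden on buyers = $7.5.
Market B: pre-tax P* = $64, Q* = 242; post-tax Q = 222; per-unit burden on buyers = $10.
Difference: $7.5 vs $10 → market B is larger by $2.5.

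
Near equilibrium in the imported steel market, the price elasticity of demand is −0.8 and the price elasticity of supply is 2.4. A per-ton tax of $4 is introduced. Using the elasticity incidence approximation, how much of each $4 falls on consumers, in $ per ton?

Consumers bear ≈ $3 per ton.

Incidence ratio: consumers' share ≈ εs / (εs + |εd|) = 2.4 / (2.4 + 0.8) = 0.75.
So consumers bear ≈ 0.75 × $4 = $3; producers bear $1.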